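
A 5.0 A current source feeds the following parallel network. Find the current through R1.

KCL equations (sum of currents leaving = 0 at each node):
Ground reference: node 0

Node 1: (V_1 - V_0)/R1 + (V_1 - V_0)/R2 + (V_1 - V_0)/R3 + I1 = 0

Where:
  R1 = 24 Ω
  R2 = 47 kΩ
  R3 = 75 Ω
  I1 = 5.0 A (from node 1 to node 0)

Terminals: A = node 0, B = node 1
All resistors sit directly between nodes 0 and 1, so they are in parallel and share one voltage V; the full source current 5 A splits among them.
1/R_par = 1/24 + 1/47000 + 1/75 = 0.05502 S  =>  R_par = 18.17 Ω
V = I × R_par = 5 × 18.17 = 90.87 V
I_R1 = V/R1 = 90.87/24 = 3.786 A

Final answer: 3.786 A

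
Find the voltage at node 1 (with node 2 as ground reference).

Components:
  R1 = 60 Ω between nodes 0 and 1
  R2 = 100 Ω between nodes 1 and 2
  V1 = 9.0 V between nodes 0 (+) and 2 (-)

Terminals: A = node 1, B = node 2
Nodal analysis, taking node 2 as the 0 V reference.
Source V1 fixes V_0 = 9 V.
KCL at each unknown node (sum of currents leaving = 0; resistances in Ω):
  Node 1: (V_1 - 9)/60 + (V_1 - 0)/100 = 0
Collecting terms: 0.02667 × V_1 = 0.15  =>  V_1 = 5.625 V
The requested potential is V_1 = 5.625 V.

Final answer: V_1 = 5.625 V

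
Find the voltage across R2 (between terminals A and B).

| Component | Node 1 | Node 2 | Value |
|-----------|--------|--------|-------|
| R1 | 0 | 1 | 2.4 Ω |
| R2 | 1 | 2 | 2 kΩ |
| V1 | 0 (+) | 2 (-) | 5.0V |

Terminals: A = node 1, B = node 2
R1 and R2 are in series across V1 (node 0 → node 1 → node 2), and the output A–B is taken across R2, so this is a voltage divider.
Series current: I = V1/(R1 + R2) = 5/(2.4 + 2000) = 5/2002 = 0.002497 A
V_R2 = I × R2 = V1 × R2/(R1 + R2) = 5 × 2000/2002 = 4.994 V

Final answer: 4.994 V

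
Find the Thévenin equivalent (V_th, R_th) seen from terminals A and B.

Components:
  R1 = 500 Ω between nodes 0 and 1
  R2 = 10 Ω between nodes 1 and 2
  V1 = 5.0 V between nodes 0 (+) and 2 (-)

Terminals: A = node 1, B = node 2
Step 1 — V_th is the open-circuit voltage V_A - V_B (nothing connected across the terminals).
Nodal analysis, taking node 2 as the 0 V reference.
Source V1 fixes V_0 = 5 V.
KCL at each unknown node (sum of currents leaving = 0; resistances in Ω):
  Node 1: (V_1 - 5)/500 + (V_1 - 0)/10 = 0
Collecting terms: 0.102 × V_1 = 0.01  =>  V_1 = 0.09804 V
V_th = V_1 - V_2 = 0.09804 - 0 = 0.09804 V
Step 2 — R_th: zero the source — replace V1 by a short circuit (node 2 merges into node 0) — and find the resistance seen between A (node 1) and B (node 0).
Reduce the network between node 1 (A) and node 0 (B) by series/parallel combination:
  Rp1 = R1 ‖ R2 (parallel, both between nodes 0 and 1) = 1/(1/500 + 1/10) = 9.804 Ω
R_th = 9.804 Ω

Final answer: V_th = 0.09804 V, R_th = 9.804 Ω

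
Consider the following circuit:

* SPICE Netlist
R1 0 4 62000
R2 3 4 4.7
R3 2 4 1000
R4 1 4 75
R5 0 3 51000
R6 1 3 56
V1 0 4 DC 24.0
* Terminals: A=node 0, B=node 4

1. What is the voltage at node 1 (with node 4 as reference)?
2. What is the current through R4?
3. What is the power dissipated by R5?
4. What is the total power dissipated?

Nodal analysis, taking node 4 as the 0 V reference.
Source V1 fixes V_0 = 24 V.
KCL at each unknown node (sum of currents leaving = 0; resistances in Ω):
  Node 1: (V_1 - 0)/75 + (V_1 - V_3)/56 = 0
  Node 2: (V_2 - 0)/1000 = 0
  Node 3: (V_3 - 0)/4.7 + (V_3 - 24)/51000 + (V_3 - V_1)/56 = 0
Collecting terms (coefficients in siemens):
  0.03119·V_1 - 0.01786·V_3 = 0
  0.001·V_2 = 0
  0.2306·V_3 - 0.01786·V_1 = 0.0004706
Solving these 3 simultaneous equations (Gaussian elimination) gives:
  V_1 = 0.001222 V, V_2 = 0 V, V_3 = 0.002135 V
Part 1:
  Read off the nodal solution: V_1 = 0.001222 V
Part 2:
  I_R4 = (V_1 - V_4)/R4 = (0.001222 - 0)/75 = 0.0000163 A
  Magnitude: I_R4 = 0.0000163 A
Part 3:
  I_R5 = (V_0 - V_3)/R5 = (24 - 0.002135)/51000 = 0.0004705 A
  P_R5 = I_R5² × R5 = (0.0004705)² × 51000 = 0.01129 W
Part 4:
  Power in each resistor, P = (ΔV)²/R:
    P_R1 = (24 - 0)²/62000 = 0.00929 W
    P_R2 = (0.002135 - 0)²/4.7 = 0.0000009698 W
    P_R3 = (0 - 0)²/1000 = 0 W
    P_R4 = (0.001222 - 0)²/75 = 0.00000001992 W
    P_R5 = (24 - 0.002135)²/51000 = 0.01129 W
    P_R6 = (0.001222 - 0.002135)²/56 = 0.00000001487 W
  P_total = P_R1 + P_R2 + P_R3 + P_R4 + P_R5 + P_R6 = 0.02058 W

Final answers:
1. V_1 = 0.001222 V
2. I_R4 = 1.63e-05 A
3. P_R5 = 0.01129 W
4. P_total = 0.02058 W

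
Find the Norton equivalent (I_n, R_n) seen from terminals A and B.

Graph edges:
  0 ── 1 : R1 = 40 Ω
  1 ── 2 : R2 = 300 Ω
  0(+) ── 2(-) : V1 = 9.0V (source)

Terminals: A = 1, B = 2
Find the Thévenin equivalent first; then I_n = V_th/R_th and R_n = R_th.
Step 1 — V_th is the open-circuit voltage V_A - V_B (nothing connected across the terminals).
Nodal analysis, taking node 2 as the 0 V reference.
Source V1 fixes V_0 = 9 V.
KCL at each unknown node (sum of currents leaving = 0; resistances in Ω):
  Node 1: (V_1 - 9)/40 + (V_1 - 0)/300 = 0
Collecting terms: 0.02833 × V_1 = 0.225  =>  V_1 = 7.941 V
V_th = V_1 - V_2 = 7.941 - 0 = 7.941 V
Step 2 — R_th: zero the source — replace V1 by a short circuit (node 2 merges into node 0) — and find the resistance seen between A (node 1) and B (node 0).
Reduce the network between node 1 (A) and node 0 (B) by series/parallel combination:
  Rp1 = R1 ‖ R2 (parallel, both between nodes 0 and 1) = 1/(1/40 + 1/300) = 35.29 Ω
R_th = 35.29 Ω
I_n = V_th/R_th = 7.941/35.29 = 0.225 A, and R_n = R_th = 35.29 Ω

Final answer: I_n = 0.225 A, R_n = 35.29 Ω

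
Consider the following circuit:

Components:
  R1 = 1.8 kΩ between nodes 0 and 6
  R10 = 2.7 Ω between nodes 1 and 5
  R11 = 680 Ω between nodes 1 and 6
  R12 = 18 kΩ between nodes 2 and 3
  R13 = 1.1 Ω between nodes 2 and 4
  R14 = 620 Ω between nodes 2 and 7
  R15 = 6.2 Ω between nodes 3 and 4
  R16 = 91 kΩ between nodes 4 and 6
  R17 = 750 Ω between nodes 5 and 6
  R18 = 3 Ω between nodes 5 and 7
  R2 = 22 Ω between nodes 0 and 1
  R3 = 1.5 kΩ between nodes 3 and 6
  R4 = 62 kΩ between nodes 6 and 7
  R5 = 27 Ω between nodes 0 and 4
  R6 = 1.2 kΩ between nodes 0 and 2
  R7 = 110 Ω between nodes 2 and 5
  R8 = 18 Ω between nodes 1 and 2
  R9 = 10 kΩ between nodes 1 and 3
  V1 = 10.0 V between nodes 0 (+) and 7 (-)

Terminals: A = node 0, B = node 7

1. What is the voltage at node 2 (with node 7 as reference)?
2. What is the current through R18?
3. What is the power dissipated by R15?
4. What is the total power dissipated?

Nodal analysis, taking node 7 as the 0 V reference.
Source V1 fixes V_0 = 10 V.
KCL at each unknown node (sum of currents leaving = 0; resistances in Ω):
  Node 1: (V_1 - 10)/22 + (V_1 - V_2)/18 + (V_1 - V_3)/10000 + (V_1 - V_5)/2.7 + (V_1 - V_6)/680 = 0
  Node 2: (V_2 - 10)/1200 + (V_2 - V_5)/110 + (V_2 - V_1)/18 + (V_2 - V_3)/18000 + (V_2 - V_4)/1.1 + (V_2 - 0)/620 = 0
  Node 3: (V_3 - V_6)/1500 + (V_3 - V_1)/10000 + (V_3 - V_2)/18000 + (V_3 - V_4)/6.2 = 0
  Node 4: (V_4 - 10)/27 + (V_4 - V_2)/1.1 + (V_4 - V_3)/6.2 + (V_4 - V_6)/91000 = 0
  Node 5: (V_5 - V_2)/110 + (V_5 - V_1)/2.7 + (V_5 - V_6)/750 + (V_5 - 0)/3 = 0
  Node 6: (V_6 - 10)/1800 + (V_6 - V_3)/1500 + (V_6 - 0)/62000 + (V_6 - V_1)/680 + (V_6 - V_4)/91000 + (V_6 - V_5)/750 = 0
Collecting terms (coefficients in siemens):
  0.473·V_1 - 0.05556·V_2 - 0.0001·V_3 - 0.3704·V_5 - 0.001471·V_6 = 0.4545
  0.9762·V_2 - 0.05556·V_1 - 0.00005556·V_3 - 0.9091·V_4 - 0.009091·V_5 = 0.008333
  0.1621·V_3 - 0.0001·V_1 - 0.00005556·V_2 - 0.1613·V_4 - 0.0006667·V_6 = 0
  1.107·V_4 - 0.9091·V_2 - 0.1613·V_3 - 0.00001099·V_6 = 0.3704
  0.7141·V_5 - 0.3704·V_1 - 0.009091·V_2 - 0.001333·V_6 = 0
  0.004053·V_6 - 0.001471·V_1 - 0.0006667·V_3 - 0.00001099·V_4 - 0.001333·V_5 = 0.005556
Solving these 6 simultaneous equations (Gaussian elimination) gives:
  V_1 = 2.756 V, V_2 = 5.159 V, V_3 = 5.339 V, V_4 = 5.347 V
  V_5 = 1.502 V, V_6 = 3.757 V
Part 1:
  Read off the nodal solution: V_2 = 5.159 V
Part 2:
  I_R18 = (V_5 - V_7)/R18 = (1.502 - 0)/3 = 0.5007 A
  Magnitude: I_R18 = 0.5007 A
Part 3:
  I_R15 = (V_3 - V_4)/R15 = (5.339 - 5.347)/6.2 = -0.001322 A
  P_R15 = I_R15² × R15 = (-0.001322)² × 6.2 = 0.00001084 W
Part 4:
  Power in each resistor, P = (ΔV)²/R:
    P_R1 = (10 - 3.757)²/1800 = 0.02165 W
    P_R2 = (10 - 2.756)²/22 = 2.385 W
    P_R3 = (5.339 - 3.757)²/1500 = 0.001667 W
    P_R4 = (3.757 - 0)²/62000 = 0.0002277 W
    P_R5 = (10 - 5.347)²/27 = 0.8019 W
    P_R6 = (10 - 5.159)²/1200 = 0.01953 W
    P_R7 = (5.159 - 1.502)²/110 = 0.1216 W
    P_R8 = (2.756 - 5.159)²/18 = 0.3207 W
    P_R9 = (2.756 - 5.339)²/10000 = 0.0006669 W
    P_R10 = (2.756 - 1.502)²/2.7 = 0.5825 W
    P_R11 = (2.756 - 3.757)²/680 = 0.001474 W
    P_R12 = (5.159 - 5.339)²/18000 = 0.000001798 W
    P_R13 = (5.159 - 5.347)²/1.1 = 0.03216 W
    P_R14 = (5.159 - 0)²/620 = 0.04292 W
    P_R15 = (5.339 - 5.347)²/6.2 = 0.00001084 W
    P_R16 = (5.347 - 3.757)²/91000 = 0.00002777 W
    P_R17 = (1.502 - 3.757)²/750 = 0.006781 W
    P_R18 = (1.502 - 0)²/3 = 0.7522 W
  P_total = P_R1 + P_R2 + P_R3 + P_R4 + P_R5 + P_R6 + P_R7 + P_R8 + P_R9 + P_R10 + P_R11 + P_R12 + P_R13 + P_R14 + P_R15 + P_R16 + P_R17 + P_R18 = 5.091 W

Final answers:
1. V_2 = 5.159 V
2. I_R18 = 0.5007 A
3. P_R15 = 1.084e-05 W
4. P_total = 5.091 W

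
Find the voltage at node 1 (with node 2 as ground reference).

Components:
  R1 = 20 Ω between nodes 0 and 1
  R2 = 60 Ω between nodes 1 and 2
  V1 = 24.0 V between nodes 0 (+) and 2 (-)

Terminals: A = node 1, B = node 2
Nodal analysis, taking node 2 as the 0 V reference.
Source V1 fixes V_0 = 24 V.
KCL at each unknown node (sum of currents leaving = 0; resistances in Ω):
  Node 1: (V_1 - 24)/20 + (V_1 - 0)/60 = 0
Collecting terms: 0.06667 × V_1 = 1.2  =>  V_1 = 18 V
The requested potential is V_1 = 18 V.

Final answer: V_1 = 18 V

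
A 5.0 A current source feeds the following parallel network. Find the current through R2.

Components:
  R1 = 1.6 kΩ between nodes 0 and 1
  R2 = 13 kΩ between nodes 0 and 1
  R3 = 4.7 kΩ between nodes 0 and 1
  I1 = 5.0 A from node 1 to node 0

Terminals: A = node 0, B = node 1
All resistors sit directly between nodes 0 and 1, so they are in parallel and share one voltage V; the full source current 5 A splits among them.
1/R_par = 1/1600 + 1/13000 + 1/4700 = 0.0009147 S  =>  R_par = 1093 Ω
V = I × R_par = 5 × 1093 = 5466 V
I_R2 = V/R2 = 5466/13000 = 0.4205 A

Final answer: 0.4205 A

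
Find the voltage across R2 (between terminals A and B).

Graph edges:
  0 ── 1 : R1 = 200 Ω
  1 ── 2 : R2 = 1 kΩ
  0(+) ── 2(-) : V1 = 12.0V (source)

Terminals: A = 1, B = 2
R1 and R2 are in series across V1 (node 0 → node 1 → node 2), and the output A–B is taken across R2, so this is a voltage divider.
Series current: I = V1/(R1 + R2) = 12/(200 + 1000) = 12/1200 = 0.01 A
V_R2 = I × R2 = V1 × R2/(R1 + R2) = 12 × 1000/1200 = 10 V

Final answer: 10 V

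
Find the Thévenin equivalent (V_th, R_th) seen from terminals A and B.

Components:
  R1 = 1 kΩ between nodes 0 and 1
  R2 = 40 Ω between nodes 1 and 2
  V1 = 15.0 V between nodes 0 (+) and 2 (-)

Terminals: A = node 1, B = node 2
Step 1 — V_th is the open-circuit voltage V_A - V_B (nothing connected across the terminals).
Nodal analysis, taking node 2 as the 0 V reference.
Source V1 fixes V_0 = 15 V.
KCL at each unknown node (sum of currents leaving = 0; resistances in Ω):
  Node 1: (V_1 - 15)/1000 + (V_1 - 0)/40 = 0
Collecting terms: 0.026 × V_1 = 0.015  =>  V_1 = 0.5769 V
V_th = V_1 - V_2 = 0.5769 - 0 = 0.5769 V
Step 2 — R_th: zero the source — replace V1 by a short circuit (node 2 merges into node 0) — and find the resistance seen between A (node 1) and B (node 0).
Reduce the network between node 1 (A) and node 0 (B) by series/parallel combination:
  Rp1 = R1 ‖ R2 (parallel, both between nodes 0 and 1) = 1/(1/1000 + 1/40) = 38.46 Ω
R_th = 38.46 Ω

Final answer: V_th = 0.5769 V, R_th = 38.46 Ω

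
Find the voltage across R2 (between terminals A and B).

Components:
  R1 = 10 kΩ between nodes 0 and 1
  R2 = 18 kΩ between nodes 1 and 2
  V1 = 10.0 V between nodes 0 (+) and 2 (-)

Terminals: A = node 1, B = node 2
R1 and R2 are in series across V1 (node 0 → node 1 → node 2), and the output A–B is taken across R2, so this is a voltage divider.
Series current: I = V1/(R1 + R2) = 10/(10000 + 18000) = 10/28000 = 0.0003571 A
V_R2 = I × R2 = V1 × R2/(R1 + R2) = 10 × 18000/28000 = 6.429 V

Final answer: 6.429 V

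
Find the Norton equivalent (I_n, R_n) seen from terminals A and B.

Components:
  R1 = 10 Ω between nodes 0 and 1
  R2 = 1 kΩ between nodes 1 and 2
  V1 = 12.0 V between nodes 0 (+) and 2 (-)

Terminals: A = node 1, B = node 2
Find the Thévenin equivalent first; then I_n = V_th/R_th and R_n = R_th.
Step 1 — V_th is the open-circuit voltage V_A - V_B (nothing connected across the terminals).
Nodal analysis, taking node 2 as the 0 V reference.
Source V1 fixes V_0 = 12 V.
KCL at each unknown node (sum of currents leaving = 0; resistances in Ω):
  Node 1: (V_1 - 12)/10 + (V_1 - 0)/1000 = 0
Collecting terms: 0.101 × V_1 = 1.2  =>  V_1 = 11.88 V
V_th = V_1 - V_2 = 11.88 - 0 = 11.88 V
Step 2 — R_th: zero the source — replace V1 by a short circuit (node 2 merges into node 0) — and find the resistance seen between A (node 1) and B (node 0).
Reduce the network between node 1 (A) and node 0 (B) by series/parallel combination:
  Rp1 = R1 ‖ R2 (parallel, both between nodes 0 and 1) = 1/(1/10 + 1/1000) = 9.901 Ω
R_th = 9.901 Ω
I_n = V_th/R_th = 11.88/9.901 = 1.2 A, and R_n = R_th = 9.901 Ω

Final answer: I_n = 1.2 A, R_n = 9.901 Ω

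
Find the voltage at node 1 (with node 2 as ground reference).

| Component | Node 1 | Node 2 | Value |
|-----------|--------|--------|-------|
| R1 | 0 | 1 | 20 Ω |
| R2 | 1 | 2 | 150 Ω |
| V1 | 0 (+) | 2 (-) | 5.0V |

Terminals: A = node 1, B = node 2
Nodal analysis, taking node 2 as the 0 V reference.
Source V1 fixes V_0 = 5 V.
KCL at each unknown node (sum of currents leaving = 0; resistances in Ω):
  Node 1: (V_1 - 5)/20 + (V_1 - 0)/150 = 0
Collecting terms: 0.05667 × V_1 = 0.25  =>  V_1 = 4.412 V
The requested potential is V_1 = 4.412 V.

Final answer: V_1 = 4.412 V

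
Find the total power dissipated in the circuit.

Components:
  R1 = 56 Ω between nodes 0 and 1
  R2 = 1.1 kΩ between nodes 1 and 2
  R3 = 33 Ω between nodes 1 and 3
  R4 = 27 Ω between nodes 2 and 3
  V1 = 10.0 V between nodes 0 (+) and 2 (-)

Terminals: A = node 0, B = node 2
Nodal analysis, taking node 2 as the 0 V reference.
Source V1 fixes V_0 = 10 V.
KCL at each unknown node (sum of currents leaving = 0; resistances in Ω):
  Node 1: (V_1 - 10)/56 + (V_1 - 0)/1100 + (V_1 - V_3)/33 = 0
  Node 3: (V_3 - V_1)/33 + (V_3 - 0)/27 = 0
Collecting terms (coefficients in siemens):
  0.04907·V_1 - 0.0303·V_3 = 0.1786
  0.06734·V_3 - 0.0303·V_1 = 0
Determinant D = (0.04907)(0.06734) - (-0.0303)(-0.0303) = 0.002386
V_1 = [(0.1786)(0.06734) - (-0.0303)(0)]/D = 5.04 V
V_3 = [(0.04907)(0) - (0.1786)(-0.0303)]/D = 2.268 V
Power in each resistor, P = (ΔV)²/R:
  P_R1 = (10 - 5.04)²/56 = 0.4394 W
  P_R2 = (5.04 - 0)²/1100 = 0.02309 W
  P_R3 = (5.04 - 2.268)²/33 = 0.2328 W
  P_R4 = (0 - 2.268)²/27 = 0.1905 W
P_total = P_R1 + P_R2 + P_R3 + P_R4 = 0.8858 W

Final answer: 0.8858 W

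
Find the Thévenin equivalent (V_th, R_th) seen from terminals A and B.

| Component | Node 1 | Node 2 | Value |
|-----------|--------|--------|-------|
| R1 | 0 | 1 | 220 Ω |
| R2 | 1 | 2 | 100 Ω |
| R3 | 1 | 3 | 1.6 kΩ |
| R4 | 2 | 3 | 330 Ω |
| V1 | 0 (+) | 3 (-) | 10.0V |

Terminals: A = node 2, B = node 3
Step 1 — V_th is the open-circuit voltage V_A - V_B (nothing connected across the terminals).
Nodal analysis, taking node 3 as the 0 V reference.
Source V1 fixes V_0 = 10 V.
KCL at each unknown node (sum of currents leaving = 0; resistances in Ω):
  Node 1: (V_1 - 10)/220 + (V_1 - V_2)/100 + (V_1 - 0)/1600 = 0
  Node 2: (V_2 - V_1)/100 + (V_2 - 0)/330 = 0
Collecting terms (coefficients in siemens):
  0.01517·V_1 - 0.01·V_2 = 0.04545
  0.01303·V_2 - 0.01·V_1 = 0
Determinant D = (0.01517)(0.01303) - (-0.01)(-0.01) = 0.00009768
V_1 = [(0.04545)(0.01303) - (-0.01)(0)]/D = 6.064 V
V_2 = [(0.01517)(0) - (0.04545)(-0.01)]/D = 4.654 V
V_th = V_2 - V_3 = 4.654 - 0 = 4.654 V
Step 2 — R_th: zero the source — replace V1 by a short circuit (node 3 merges into node 0) — and find the resistance seen between A (node 2) and B (node 0).
Reduce the network between node 2 (A) and node 0 (B) by series/parallel combination:
  Rp1 = R1 ‖ R3 (parallel, both between nodes 0 and 1) = 1/(1/220 + 1/1600) = 193.4 Ω
  Rs1 = R2 + Rp1 (series, joined only at node 1) = 100 + 193.4 = 293.4 Ω
  Rp2 = R4 ‖ Rs1 (parallel, both between nodes 0 and 2) = 1/(1/330 + 1/293.4) = 155.3 Ω
R_th = 155.3 Ω

Final answer: V_th = 4.654 V, R_th = 155.3 Ω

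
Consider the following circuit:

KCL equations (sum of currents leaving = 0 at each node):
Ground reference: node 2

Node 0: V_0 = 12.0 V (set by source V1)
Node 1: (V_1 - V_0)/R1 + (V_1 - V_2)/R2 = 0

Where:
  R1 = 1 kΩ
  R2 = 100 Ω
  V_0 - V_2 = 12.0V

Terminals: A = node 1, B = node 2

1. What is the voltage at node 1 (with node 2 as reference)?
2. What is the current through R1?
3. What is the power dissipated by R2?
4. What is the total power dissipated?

Nodal analysis, taking node 2 as the 0 V reference.
Source V1 fixes V_0 = 12 V.
KCL at each unknown node (sum of currents leaving = 0; resistances in Ω):
  Node 1: (V_1 - 12)/1000 + (V_1 - 0)/100 = 0
Collecting terms: 0.011 × V_1 = 0.012  =>  V_1 = 1.091 V
Part 1:
  Read off the nodal solution: V_1 = 1.091 V
Part 2:
  I_R1 = (V_0 - V_1)/R1 = (12 - 1.091)/1000 = 0.01091 A
  Magnitude: I_R1 = 0.01091 A
Part 3:
  I_R2 = (V_1 - V_2)/R2 = (1.091 - 0)/100 = 0.01091 A
  P_R2 = I_R2² × R2 = (0.01091)² × 100 = 0.0119 W
Part 4:
  Power in each resistor, P = (ΔV)²/R:
    P_R1 = (12 - 1.091)²/1000 = 0.119 W
    P_R2 = (1.091 - 0)²/100 = 0.0119 W
  P_total = P_R1 + P_R2 = 0.1309 W

Final answers:
1. V_1 = 1.091 V
2. I_R1 = 0.01091 A
3. P_R2 = 0.0119 W
4. P_total = 0.1309 W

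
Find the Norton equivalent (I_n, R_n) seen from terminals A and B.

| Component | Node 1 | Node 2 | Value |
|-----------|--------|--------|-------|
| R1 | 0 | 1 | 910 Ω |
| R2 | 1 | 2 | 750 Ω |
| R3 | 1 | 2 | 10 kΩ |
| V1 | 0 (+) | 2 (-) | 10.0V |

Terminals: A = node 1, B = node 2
Find the Thévenin equivalent first; then I_n = V_th/R_th and R_n = R_th.
Step 1 — V_th is the open-circuit voltage V_A - V_B (nothing connected across the terminals).
Nodal analysis, taking node 2 as the 0 V reference.
Source V1 fixes V_0 = 10 V.
KCL at each unknown node (sum of currents leaving = 0; resistances in Ω):
  Node 1: (V_1 - 10)/910 + (V_1 - 0)/750 + (V_1 - 0)/10000 = 0
Collecting terms: 0.002532 × V_1 = 0.01099  =>  V_1 = 4.34 V
V_th = V_1 - V_2 = 4.34 - 0 = 4.34 V
Step 2 — R_th: zero the source — replace V1 by a short circuit (node 2 merges into node 0) — and find the resistance seen between A (node 1) and B (node 0).
Reduce the network between node 1 (A) and node 0 (B) by series/parallel combination:
  Rp1 = R1 ‖ R2 ‖ R3 (parallel, all between nodes 0 and 1) = 1/(1/910 + 1/750 + 1/10000) = 394.9 Ω
R_th = 394.9 Ω
I_n = V_th/R_th = 4.34/394.9 = 0.01099 A, and R_n = R_th = 394.9 Ω

Final answer: I_n = 0.01099 A, R_n = 394.9 Ω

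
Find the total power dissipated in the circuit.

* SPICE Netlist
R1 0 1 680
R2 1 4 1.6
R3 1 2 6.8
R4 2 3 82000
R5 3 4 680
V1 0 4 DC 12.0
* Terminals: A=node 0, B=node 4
Nodal analysis, taking node 4 as the 0 V reference.
Source V1 fixes V_0 = 12 V.
KCL at each unknown node (sum of currents leaving = 0; resistances in Ω):
  Node 1: (V_1 - 12)/680 + (V_1 - 0)/1.6 + (V_1 - V_2)/6.8 = 0
  Node 2: (V_2 - V_1)/6.8 + (V_2 - V_3)/82000 = 0
  Node 3: (V_3 - V_2)/82000 + (V_3 - 0)/680 = 0
Collecting terms (coefficients in siemens):
  0.7735·V_1 - 0.1471·V_2 = 0.01765
  0.1471·V_2 - 0.1471·V_1 - 0.0000122·V_3 = 0
  0.001483·V_3 - 0.0000122·V_2 = 0
Solving these 3 simultaneous equations (Gaussian elimination) gives:
  V_1 = 0.02817 V, V_2 = 0.02817 V, V_3 = 0.0002317 V
Power in each resistor, P = (ΔV)²/R:
  P_R1 = (12 - 0.02817)²/680 = 0.2108 W
  P_R2 = (0.02817 - 0)²/1.6 = 0.0004959 W
  P_R3 = (0.02817 - 0.02817)²/6.8 = 0.0000000000007892 W
  P_R4 = (0.02817 - 0.0002317)²/82000 = 0.000000009516 W
  P_R5 = (0.0002317 - 0)²/680 = 0.00000000007892 W
P_total = P_R1 + P_R2 + P_R3 + P_R4 + P_R5 = 0.2113 W

Final answer: 0.2113 W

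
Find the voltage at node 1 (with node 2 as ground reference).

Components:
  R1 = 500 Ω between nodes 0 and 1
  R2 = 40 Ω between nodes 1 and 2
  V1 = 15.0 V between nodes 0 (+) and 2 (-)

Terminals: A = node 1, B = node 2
Nodal analysis, taking node 2 as the 0 V reference.
Source V1 fixes V_0 = 15 V.
KCL at each unknown node (sum of currents leaving = 0; resistances in Ω):
  Node 1: (V_1 - 15)/500 + (V_1 - 0)/40 = 0
Collecting terms: 0.027 × V_1 = 0.03  =>  V_1 = 1.111 V
The requested potential is V_1 = 1.111 V.

Final answer: V_1 = 1.111 V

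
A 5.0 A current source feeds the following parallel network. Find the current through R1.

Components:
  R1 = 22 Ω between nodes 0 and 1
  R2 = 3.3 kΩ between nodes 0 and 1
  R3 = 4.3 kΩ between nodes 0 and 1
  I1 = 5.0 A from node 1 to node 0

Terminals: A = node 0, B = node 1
All resistors sit directly between nodes 0 and 1, so they are in parallel and share one voltage V; the full source current 5 A splits among them.
1/R_par = 1/22 + 1/3300 + 1/4300 = 0.04599 S  =>  R_par = 21.74 Ω
V = I × R_par = 5 × 21.74 = 108.7 V
I_R1 = V/R1 = 108.7/22 = 4.942 A

Final answer: 4.942 A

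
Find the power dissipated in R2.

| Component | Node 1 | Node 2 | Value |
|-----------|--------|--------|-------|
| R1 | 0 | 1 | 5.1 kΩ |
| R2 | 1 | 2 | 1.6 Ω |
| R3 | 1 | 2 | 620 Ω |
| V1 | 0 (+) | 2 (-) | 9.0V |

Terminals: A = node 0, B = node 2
Nodal analysis, taking node 2 as the 0 V reference.
Source V1 fixes V_0 = 9 V.
KCL at each unknown node (sum of currents leaving = 0; resistances in Ω):
  Node 1: (V_1 - 9)/5100 + (V_1 - 0)/1.6 + (V_1 - 0)/620 = 0
Collecting terms: 0.6268 × V_1 = 0.001765  =>  V_1 = 0.002815 V
I_R2 = (V_1 - V_2)/R2 = (0.002815 - 0)/1.6 = 0.00176 A
P_R2 = I_R2² × R2 = (0.00176)² × 1.6 = 0.000004954 W

Final answer: 4.954e-06 W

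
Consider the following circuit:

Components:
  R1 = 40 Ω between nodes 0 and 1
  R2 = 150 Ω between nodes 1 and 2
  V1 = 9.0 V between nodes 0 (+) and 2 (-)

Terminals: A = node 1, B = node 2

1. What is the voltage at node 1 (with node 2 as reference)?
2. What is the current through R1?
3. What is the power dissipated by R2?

Nodal analysis, taking node 2 as the 0 V reference.
Source V1 fixes V_0 = 9 V.
KCL at each unknown node (sum of currents leaving = 0; resistances in Ω):
  Node 1: (V_1 - 9)/40 + (V_1 - 0)/150 = 0
Collecting terms: 0.03167 × V_1 = 0.225  =>  V_1 = 7.105 V
Part 1:
  Read off the nodal solution: V_1 = 7.105 V
Part 2:
  I_R1 = (V_0 - V_1)/R1 = (9 - 7.105)/40 = 0.04737 A
  Magnitude: I_R1 = 0.04737 A
Part 3:
  I_R2 = (V_1 - V_2)/R2 = (7.105 - 0)/150 = 0.04737 A
  P_R2 = I_R2² × R2 = (0.04737)² × 150 = 0.3366 W

Final answers:
1. V_1 = 7.105 V
2. I_R1 = 0.04737 A
3. P_R2 = 0.3366 W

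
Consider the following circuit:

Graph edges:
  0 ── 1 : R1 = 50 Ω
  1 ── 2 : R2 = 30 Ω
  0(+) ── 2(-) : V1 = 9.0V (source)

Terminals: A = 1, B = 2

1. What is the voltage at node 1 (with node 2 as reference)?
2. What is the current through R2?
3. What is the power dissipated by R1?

Nodal analysis, taking node 2 as the 0 V reference.
Source V1 fixes V_0 = 9 V.
KCL at each unknown node (sum of currents leaving = 0; resistances in Ω):
  Node 1: (V_1 - 9)/50 + (V_1 - 0)/30 = 0
Collecting terms: 0.05333 × V_1 = 0.18  =>  V_1 = 3.375 V
Part 1:
  Read off the nodal solution: V_1 = 3.375 V
Part 2:
  I_R2 = (V_1 - V_2)/R2 = (3.375 - 0)/30 = 0.1125 A
  Magnitude: I_R2 = 0.1125 A
Part 3:
  I_R1 = (V_0 - V_1)/R1 = (9 - 3.375)/50 = 0.1125 A
  P_R1 = I_R1² × R1 = (0.1125)² × 50 = 0.6328 W

Final answers:
1. V_1 = 3.375 V
2. I_R2 = 0.1125 A
3. P_R1 = 0.6328 W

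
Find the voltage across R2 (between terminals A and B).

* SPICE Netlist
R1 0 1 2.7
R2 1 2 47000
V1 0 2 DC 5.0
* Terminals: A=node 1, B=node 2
R1 and R2 are in series across V1 (node 0 → node 1 → node 2), and the output A–B is taken across R2, so this is a voltage divider.
Series current: I = V1/(R1 + R2) = 5/(2.7 + 47000) = 5/47000 = 0.0001064 A
V_R2 = I × R2 = V1 × R2/(R1 + R2) = 5 × 47000/47000 = 5 V

Final answer: 5 V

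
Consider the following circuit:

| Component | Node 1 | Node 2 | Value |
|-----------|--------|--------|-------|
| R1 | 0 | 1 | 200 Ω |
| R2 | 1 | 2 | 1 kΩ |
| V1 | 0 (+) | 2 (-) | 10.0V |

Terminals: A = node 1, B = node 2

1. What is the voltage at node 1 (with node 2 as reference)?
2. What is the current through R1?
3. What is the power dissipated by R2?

Nodal analysis, taking node 2 as the 0 V reference.
Source V1 fixes V_0 = 10 V.
KCL at each unknown node (sum of currents leaving = 0; resistances in Ω):
  Node 1: (V_1 - 10)/200 + (V_1 - 0)/1000 = 0
Collecting terms: 0.006 × V_1 = 0.05  =>  V_1 = 8.333 V
Part 1:
  Read off the nodal solution: V_1 = 8.333 V
Part 2:
  I_R1 = (V_0 - V_1)/R1 = (10 - 8.333)/200 = 0.008333 A
  Magnitude: I_R1 = 0.008333 A
Part 3:
  I_R2 = (V_1 - V_2)/R2 = (8.333 - 0)/1000 = 0.008333 A
  P_R2 = I_R2² × R2 = (0.008333)² × 1000 = 0.06944 W

Final answers:
1. V_1 = 8.333 V
2. I_R1 = 0.008333 A
3. P_R2 = 0.06944 W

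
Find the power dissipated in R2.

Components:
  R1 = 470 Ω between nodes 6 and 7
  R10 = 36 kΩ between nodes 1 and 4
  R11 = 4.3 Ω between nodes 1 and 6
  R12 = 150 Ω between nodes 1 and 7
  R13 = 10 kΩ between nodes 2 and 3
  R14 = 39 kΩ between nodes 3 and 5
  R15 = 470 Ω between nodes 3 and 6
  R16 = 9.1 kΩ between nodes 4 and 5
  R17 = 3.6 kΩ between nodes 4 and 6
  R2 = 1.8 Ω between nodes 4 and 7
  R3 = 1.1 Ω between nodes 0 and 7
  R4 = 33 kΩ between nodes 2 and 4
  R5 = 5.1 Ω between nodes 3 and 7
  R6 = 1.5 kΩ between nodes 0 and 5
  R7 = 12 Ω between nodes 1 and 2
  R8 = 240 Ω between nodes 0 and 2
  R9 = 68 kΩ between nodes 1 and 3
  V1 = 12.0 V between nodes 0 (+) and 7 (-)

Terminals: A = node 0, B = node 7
Nodal analysis, taking node 7 as the 0 V reference.
Source V1 fixes V_0 = 12 V.
KCL at each unknown node (sum of currents leaving = 0; resistances in Ω):
  Node 1: (V_1 - V_2)/12 + (V_1 - V_3)/68000 + (V_1 - V_4)/36000 + (V_1 - V_6)/4.3 + (V_1 - 0)/150 = 0
  Node 2: (V_2 - V_4)/33000 + (V_2 - V_1)/12 + (V_2 - 12)/240 + (V_2 - V_3)/10000 = 0
  Node 3: (V_3 - 0)/5.1 + (V_3 - V_1)/68000 + (V_3 - V_2)/10000 + (V_3 - V_5)/39000 + (V_3 - V_6)/470 = 0
  Node 4: (V_4 - 0)/1.8 + (V_4 - V_2)/33000 + (V_4 - V_1)/36000 + (V_4 - V_5)/9100 + (V_4 - V_6)/3600 = 0
  Node 5: (V_5 - 12)/1500 + (V_5 - V_3)/39000 + (V_5 - V_4)/9100 = 0
  Node 6: (V_6 - 0)/470 + (V_6 - V_1)/4.3 + (V_6 - V_3)/470 + (V_6 - V_4)/3600 = 0
Collecting terms (coefficients in siemens):
  0.3226·V_1 - 0.08333·V_2 - 0.00001471·V_3 - 0.00002778·V_4 - 0.2326·V_6 = 0
  0.08763·V_2 - 0.08333·V_1 - 0.0001·V_3 - 0.0000303·V_4 = 0.05
  0.1983·V_3 - 0.00001471·V_1 - 0.0001·V_2 - 0.00002564·V_5 - 0.002128·V_6 = 0
  0.556·V_4 - 0.00002778·V_1 - 0.0000303·V_2 - 0.0001099·V_5 - 0.0002778·V_6 = 0
  0.0008022·V_5 - 0.00002564·V_3 - 0.0001099·V_4 = 0.008
  0.2371·V_6 - 0.2326·V_1 - 0.002128·V_3 - 0.0002778·V_4 = 0
Solving these 6 simultaneous equations (Gaussian elimination) gives:
  V_1 = 3.125 V, V_2 = 3.542 V, V_3 = 0.03619 V, V_4 = 0.003852 V
  V_5 = 9.974 V, V_6 = 3.065 V
I_R2 = (V_4 - V_7)/R2 = (0.003852 - 0)/1.8 = 0.00214 A
P_R2 = I_R2² × R2 = (0.00214)² × 1.8 = 0.000008243 W

Final answer: 8.243e-06 W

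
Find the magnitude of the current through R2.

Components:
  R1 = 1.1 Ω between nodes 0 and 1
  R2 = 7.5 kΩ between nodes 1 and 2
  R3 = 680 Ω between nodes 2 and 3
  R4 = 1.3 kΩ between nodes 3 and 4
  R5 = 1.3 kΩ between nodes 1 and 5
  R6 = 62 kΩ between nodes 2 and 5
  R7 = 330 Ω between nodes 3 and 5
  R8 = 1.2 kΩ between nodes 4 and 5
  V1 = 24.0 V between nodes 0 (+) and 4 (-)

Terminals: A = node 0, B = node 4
Nodal analysis, taking node 4 as the 0 V reference.
Source V1 fixes V_0 = 24 V.
KCL at each unknown node (sum of currents leaving = 0; resistances in Ω):
  Node 1: (V_1 - 24)/1.1 + (V_1 - V_2)/7500 + (V_1 - V_5)/1300 = 0
  Node 2: (V_2 - V_1)/7500 + (V_2 - V_3)/680 + (V_2 - V_5)/62000 = 0
  Node 3: (V_3 - V_2)/680 + (V_3 - 0)/1300 + (V_3 - V_5)/330 = 0
  Node 5: (V_5 - V_1)/1300 + (V_5 - V_2)/62000 + (V_5 - V_3)/330 + (V_5 - 0)/1200 = 0
Collecting terms (coefficients in siemens):
  0.91·V_1 - 0.0001333·V_2 - 0.0007692·V_5 = 21.82
  0.00162·V_2 - 0.0001333·V_1 - 0.001471·V_3 - 0.00001613·V_5 = 0
  0.00527·V_3 - 0.001471·V_2 - 0.00303·V_5 = 0
  0.004649·V_5 - 0.0007692·V_1 - 0.00001613·V_2 - 0.00303·V_3 = 0
Solving these 4 simultaneous equations (Gaussian elimination) gives:
  V_1 = 23.99 V, V_2 = 9.084 V, V_3 = 7.733 V, V_5 = 9.041 V
I_R2 = (V_1 - V_2)/R2 = (23.99 - 9.084)/7500 = 0.001987 A
|I_R2| = 0.001987 A

Final answer: |I_R2| = 0.001987 A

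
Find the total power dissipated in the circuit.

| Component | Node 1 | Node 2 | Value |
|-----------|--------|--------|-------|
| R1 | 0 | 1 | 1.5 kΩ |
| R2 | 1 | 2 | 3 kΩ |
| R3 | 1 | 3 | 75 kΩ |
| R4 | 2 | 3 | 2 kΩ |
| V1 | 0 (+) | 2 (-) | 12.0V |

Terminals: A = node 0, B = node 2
Nodal analysis, taking node 2 as the 0 V reference.
Source V1 fixes V_0 = 12 V.
KCL at each unknown node (sum of currents leaving = 0; resistances in Ω):
  Node 1: (V_1 - 12)/1500 + (V_1 - 0)/3000 + (V_1 - V_3)/75000 = 0
  Node 3: (V_3 - V_1)/75000 + (V_3 - 0)/2000 = 0
Collecting terms (coefficients in siemens):
  0.001013·V_1 - 0.00001333·V_3 = 0.008
  0.0005133·V_3 - 0.00001333·V_1 = 0
Determinant D = (0.001013)(0.0005133) - (-0.00001333)(-0.00001333) = 0.00000052
V_1 = [(0.008)(0.0005133) - (-0.00001333)(0)]/D = 7.897 V
V_3 = [(0.001013)(0) - (0.008)(-0.00001333)]/D = 0.2051 V
Power in each resistor, P = (ΔV)²/R:
  P_R1 = (12 - 7.897)²/1500 = 0.01122 W
  P_R2 = (7.897 - 0)²/3000 = 0.02079 W
  P_R3 = (7.897 - 0.2051)²/75000 = 0.000789 W
  P_R4 = (0 - 0.2051)²/2000 = 0.00002104 W
P_total = P_R1 + P_R2 + P_R3 + P_R4 = 0.03282 W

Final answer: 0.03282 W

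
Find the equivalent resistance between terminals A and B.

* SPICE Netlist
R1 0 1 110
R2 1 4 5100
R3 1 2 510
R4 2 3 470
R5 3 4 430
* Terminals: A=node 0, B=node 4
Reduce the network between node 0 (A) and node 4 (B) by series/parallel combination:
  Rs1 = R3 + R4 (series, joined only at node 2) = 510 + 470 = 980 Ω
  Rs2 = R5 + Rs1 (series, joined only at node 3) = 430 + 980 = 1410 Ω
  Rp1 = R2 ‖ Rs2 (parallel, both between nodes 1 and 4) = 1/(1/5100 + 1/1410) = 1105 Ω
  Rs3 = R1 + Rp1 (series, joined only at node 1) = 110 + 1105 = 1215 Ω
R_eq = 1.215 kΩ

Final answer: 1.215 kΩ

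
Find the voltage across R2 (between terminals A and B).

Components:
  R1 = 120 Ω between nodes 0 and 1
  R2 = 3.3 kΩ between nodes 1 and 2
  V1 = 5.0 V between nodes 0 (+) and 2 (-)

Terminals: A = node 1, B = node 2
R1 and R2 are in series across V1 (node 0 → node 1 → node 2), and the output A–B is taken across R2, so this is a voltage divider.
Series current: I = V1/(R1 + R2) = 5/(120 + 3300) = 5/3420 = 0.001462 A
V_R2 = I × R2 = V1 × R2/(R1 + R2) = 5 × 3300/3420 = 4.825 V

Final answer: 4.825 V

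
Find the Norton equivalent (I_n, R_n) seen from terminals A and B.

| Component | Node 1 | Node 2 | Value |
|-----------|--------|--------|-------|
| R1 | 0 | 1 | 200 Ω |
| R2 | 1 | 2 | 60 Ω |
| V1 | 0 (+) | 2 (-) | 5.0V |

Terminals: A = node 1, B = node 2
Find the Thévenin equivalent first; then I_n = V_th/R_th and R_n = R_th.
Step 1 — V_th is the open-circuit voltage V_A - V_B (nothing connected across the terminals).
Nodal analysis, taking node 2 as the 0 V reference.
Source V1 fixes V_0 = 5 V.
KCL at each unknown node (sum of currents leaving = 0; resistances in Ω):
  Node 1: (V_1 - 5)/200 + (V_1 - 0)/60 = 0
Collecting terms: 0.02167 × V_1 = 0.025  =>  V_1 = 1.154 V
V_th = V_1 - V_2 = 1.154 - 0 = 1.154 V
Step 2 — R_th: zero the source — replace V1 by a short circuit (node 2 merges into node 0) — and find the resistance seen between A (node 1) and B (node 0).
Reduce the network between node 1 (A) and node 0 (B) by series/parallel combination:
  Rp1 = R1 ‖ R2 (parallel, both between nodes 0 and 1) = 1/(1/200 + 1/60) = 46.15 Ω
R_th = 46.15 Ω
I_n = V_th/R_th = 1.154/46.15 = 0.025 A, and R_n = R_th = 46.15 Ω

Final answer: I_n = 0.025 A, R_n = 46.15 Ω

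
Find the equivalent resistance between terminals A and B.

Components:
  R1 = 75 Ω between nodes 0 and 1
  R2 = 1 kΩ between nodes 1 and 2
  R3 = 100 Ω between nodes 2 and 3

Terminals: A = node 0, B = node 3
Reduce the network between node 0 (A) and node 3 (B) by series/parallel combination:
  Rs1 = R1 + R2 (series, joined only at node 1) = 75 + 1000 = 1075 Ω
  Rs2 = R3 + Rs1 (series, joined only at node 2) = 100 + 1075 = 1175 Ω
R_eq = 1.175 kΩ

Final answer: 1.175 kΩ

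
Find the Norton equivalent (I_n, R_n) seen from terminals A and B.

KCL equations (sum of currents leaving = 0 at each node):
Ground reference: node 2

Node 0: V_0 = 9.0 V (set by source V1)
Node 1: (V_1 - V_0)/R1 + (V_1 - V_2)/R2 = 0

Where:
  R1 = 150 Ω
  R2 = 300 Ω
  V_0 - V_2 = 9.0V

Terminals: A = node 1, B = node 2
Find the Thévenin equivalent first; then I_n = V_th/R_th and R_n = R_th.
Step 1 — V_th is the open-circuit voltage V_A - V_B (nothing connected across the terminals).
Nodal analysis, taking node 2 as the 0 V reference.
Source V1 fixes V_0 = 9 V.
KCL at each unknown node (sum of currents leaving = 0; resistances in Ω):
  Node 1: (V_1 - 9)/150 + (V_1 - 0)/300 = 0
Collecting terms: 0.01 × V_1 = 0.06  =>  V_1 = 6 V
V_th = V_1 - V_2 = 6 - 0 = 6 V
Step 2 — R_th: zero the source — replace V1 by a short circuit (node 2 merges into node 0) — and find the resistance seen between A (node 1) and B (node 0).
Reduce the network between node 1 (A) and node 0 (B) by series/parallel combination:
  Rp1 = R1 ‖ R2 (parallel, both between nodes 0 and 1) = 1/(1/150 + 1/300) = 100 Ω
R_th = 100 Ω
I_n = V_th/R_th = 6/100 = 0.06 A, and R_n = R_th = 100 Ω

Final answer: I_n = 0.06 A, R_n = 100 Ω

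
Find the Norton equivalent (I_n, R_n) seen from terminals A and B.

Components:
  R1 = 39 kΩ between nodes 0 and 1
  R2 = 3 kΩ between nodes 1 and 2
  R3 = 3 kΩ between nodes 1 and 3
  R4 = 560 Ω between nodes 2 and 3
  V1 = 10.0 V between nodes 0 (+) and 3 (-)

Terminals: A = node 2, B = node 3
Find the Thévenin equivalent first; then I_n = V_th/R_th and R_n = R_th.
Step 1 — V_th is the open-circuit voltage V_A - V_B (nothing connected across the terminals).
Nodal analysis, taking node 3 as the 0 V reference.
Source V1 fixes V_0 = 10 V.
KCL at each unknown node (sum of currents leaving = 0; resistances in Ω):
  Node 1: (V_1 - 10)/39000 + (V_1 - V_2)/3000 + (V_1 - 0)/3000 = 0
  Node 2: (V_2 - V_1)/3000 + (V_2 - 0)/560 = 0
Collecting terms (coefficients in siemens):
  0.0006923·V_1 - 0.0003333·V_2 = 0.0002564
  0.002119·V_2 - 0.0003333·V_1 = 0
Determinant D = (0.0006923)(0.002119) - (-0.0003333)(-0.0003333) = 0.000001356
V_1 = [(0.0002564)(0.002119) - (-0.0003333)(0)]/D = 0.4007 V
V_2 = [(0.0006923)(0) - (0.0002564)(-0.0003333)]/D = 0.06303 V
V_th = V_2 - V_3 = 0.06303 - 0 = 0.06303 V
Step 2 — R_th: zero the source — replace V1 by a short circuit (node 3 merges into node 0) — and find the resistance seen between A (node 2) and B (node 0).
Reduce the network between node 2 (A) and node 0 (B) by series/parallel combination:
  Rp1 = R1 ‖ R3 (parallel, both between nodes 0 and 1) = 1/(1/39000 + 1/3000) = 2786 Ω
  Rs1 = R2 + Rp1 (series, joined only at node 1) = 3000 + 2786 = 5786 Ω
  Rp2 = R4 ‖ Rs1 (parallel, both between nodes 0 and 2) = 1/(1/560 + 1/5786) = 510.6 Ω
R_th = 510.6 Ω
I_n = V_th/R_th = 0.06303/510.6 = 0.0001235 A, and R_n = R_th = 510.6 Ω

Final answer: I_n = 0.0001235 A, R_n = 510.6 Ω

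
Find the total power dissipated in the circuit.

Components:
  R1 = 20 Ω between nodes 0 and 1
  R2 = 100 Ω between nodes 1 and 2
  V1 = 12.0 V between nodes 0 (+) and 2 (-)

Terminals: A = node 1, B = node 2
Nodal analysis, taking node 2 as the 0 V reference.
Source V1 fixes V_0 = 12 V.
KCL at each unknown node (sum of currents leaving = 0; resistances in Ω):
  Node 1: (V_1 - 12)/20 + (V_1 - 0)/100 = 0
Collecting terms: 0.06 × V_1 = 0.6  =>  V_1 = 10 V
Power in each resistor, P = (ΔV)²/R:
  P_R1 = (12 - 10)²/20 = 0.2 W
  P_R2 = (10 - 0)²/100 = 1 W
P_total = P_R1 + P_R2 = 1.2 W

Final answer: 1.2 W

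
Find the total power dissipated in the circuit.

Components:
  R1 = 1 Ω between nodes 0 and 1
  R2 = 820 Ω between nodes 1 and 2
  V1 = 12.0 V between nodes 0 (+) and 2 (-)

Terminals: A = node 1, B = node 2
Nodal analysis, taking node 2 as the 0 V reference.
Source V1 fixes V_0 = 12 V.
KCL at each unknown node (sum of currents leaving = 0; resistances in Ω):
  Node 1: (V_1 - 12)/1 + (V_1 - 0)/820 = 0
Collecting terms: 1.001 × V_1 = 12  =>  V_1 = 11.99 V
Power in each resistor, P = (ΔV)²/R:
  P_R1 = (12 - 11.99)²/1 = 0.0002136 W
  P_R2 = (11.99 - 0)²/820 = 0.1752 W
P_total = P_R1 + P_R2 = 0.1754 W

Final answer: 0.1754 W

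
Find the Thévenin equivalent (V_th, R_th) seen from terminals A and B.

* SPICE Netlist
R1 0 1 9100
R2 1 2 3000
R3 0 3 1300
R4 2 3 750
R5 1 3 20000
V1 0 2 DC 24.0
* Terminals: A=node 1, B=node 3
Step 1 — V_th is the open-circuit voltage V_A - V_B (nothing connected across the terminals).
Nodal analysis, taking node 2 as the 0 V reference.
Source V1 fixes V_0 = 24 V.
KCL at each unknown node (sum of currents leaving = 0; resistances in Ω):
  Node 1: (V_1 - 24)/9100 + (V_1 - 0)/3000 + (V_1 - V_3)/20000 = 0
  Node 3: (V_3 - 24)/1300 + (V_3 - 0)/750 + (V_3 - V_1)/20000 = 0
Collecting terms (coefficients in siemens):
  0.0004932·V_1 - 0.00005·V_3 = 0.002637
  0.002153·V_3 - 0.00005·V_1 = 0.01846
Determinant D = (0.0004932)(0.002153) - (-0.00005)(-0.00005) = 0.000001059
V_1 = [(0.002637)(0.002153) - (-0.00005)(0.01846)]/D = 6.231 V
V_3 = [(0.0004932)(0.01846) - (0.002637)(-0.00005)]/D = 8.721 V
V_th = V_1 - V_3 = 6.231 - 8.721 = -2.49 V
Step 2 — R_th: zero the source — replace V1 by a short circuit (node 2 merges into node 0) — and find the resistance seen between A (node 1) and B (node 3).
Reduce the network between node 1 (A) and node 3 (B) by series/parallel combination:
  Rp1 = R1 ‖ R2 (parallel, both between nodes 0 and 1) = 1/(1/9100 + 1/3000) = 2256 Ω
  Rp2 = R3 ‖ R4 (parallel, both between nodes 0 and 3) = 1/(1/1300 + 1/750) = 475.6 Ω
  Rs1 = Rp1 + Rp2 (series, joined only at node 0) = 2256 + 475.6 = 2732 Ω
  Rp3 = R5 ‖ Rs1 (parallel, both between nodes 1 and 3) = 1/(1/20000 + 1/2732) = 2404 Ω
R_th = 2.404 kΩ

Final answer: V_th = -2.49 V, R_th = 2.404 kΩ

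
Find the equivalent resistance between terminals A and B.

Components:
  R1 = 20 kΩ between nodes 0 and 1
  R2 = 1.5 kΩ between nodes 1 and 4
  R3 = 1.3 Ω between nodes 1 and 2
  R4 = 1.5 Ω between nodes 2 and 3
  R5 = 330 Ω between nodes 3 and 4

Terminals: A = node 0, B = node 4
Reduce the network between node 0 (A) and node 4 (B) by series/parallel combination:
  Rs1 = R3 + R4 (series, joined only at node 2) = 1.3 + 1.5 = 2.8 Ω
  Rs2 = R5 + Rs1 (series, joined only at node 3) = 330 + 2.8 = 332.8 Ω
  Rp1 = R2 ‖ Rs2 (parallel, both between nodes 1 and 4) = 1/(1/1500 + 1/332.8) = 272.4 Ω
  Rs3 = R1 + Rp1 (series, joined only at node 1) = 20000 + 272.4 = 20270 Ω
R_eq = 20.27 kΩ

Final answer: 20.27 kΩ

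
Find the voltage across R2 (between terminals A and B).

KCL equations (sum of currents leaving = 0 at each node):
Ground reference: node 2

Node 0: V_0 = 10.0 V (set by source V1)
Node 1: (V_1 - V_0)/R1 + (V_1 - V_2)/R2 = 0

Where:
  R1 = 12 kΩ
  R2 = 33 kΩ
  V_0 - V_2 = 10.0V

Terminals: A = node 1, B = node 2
R1 and R2 are in series across V1 (node 0 → node 1 → node 2), and the output A–B is taken across R2, so this is a voltage divider.
Series current: I = V1/(R1 + R2) = 10/(12000 + 33000) = 10/45000 = 0.0002222 A
V_R2 = I × R2 = V1 × R2/(R1 + R2) = 10 × 33000/45000 = 7.333 V

Final answer: 7.333 V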